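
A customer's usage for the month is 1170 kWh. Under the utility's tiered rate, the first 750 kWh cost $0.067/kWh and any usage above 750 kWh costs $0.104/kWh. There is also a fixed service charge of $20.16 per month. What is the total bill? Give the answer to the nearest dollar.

$114

First 750 kWh × $0.067 = $50.25
Remaining 420 kWh × $0.104 = $43.68
Energy charge = $93.93; + service $20.16 = $114.09 ≈ $114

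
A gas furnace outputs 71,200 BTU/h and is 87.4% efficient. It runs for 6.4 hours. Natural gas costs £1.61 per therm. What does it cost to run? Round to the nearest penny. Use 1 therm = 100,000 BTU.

£8.39

Heat delivered = 71,200 BTU/h × 6.4 h = 455,680 BTU
Gas input = 455,680 / 0.874 = 521,373 BTU
= 521,373 / 100,000 = 5.214 therm
Cost = 5.214 × £1.61/therm = £8.39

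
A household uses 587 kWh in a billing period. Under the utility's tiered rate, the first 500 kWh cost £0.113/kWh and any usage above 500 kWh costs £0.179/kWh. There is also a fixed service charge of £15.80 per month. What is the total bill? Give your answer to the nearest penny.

£87.87

First 500 kWh × £0.113 = £56.50
Remaining 87 kWh × £0.179 = £15.57
Energy charge = £72.07; + service £15.80 = £87.87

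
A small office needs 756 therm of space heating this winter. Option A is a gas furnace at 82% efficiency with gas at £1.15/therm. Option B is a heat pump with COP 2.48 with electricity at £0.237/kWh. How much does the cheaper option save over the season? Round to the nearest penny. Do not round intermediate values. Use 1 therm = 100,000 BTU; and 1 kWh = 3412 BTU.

£1057.19

Heat load = 756 therm × 100,000 = 75,600,000 BTU
Gas: input = 75,600,000 / 0.82 = 92,195,122 BTU = 922 therm → 922 × £1.15 = £1,060.24
Heat pump: 75,600,000 BTU / 3412 = 22,160 kWh heat; / 2.48 = 8,934 kWh in → × £0.237 = £2,117.43
Difference = |£1,060.24 − £2,117.43| = £1,057.19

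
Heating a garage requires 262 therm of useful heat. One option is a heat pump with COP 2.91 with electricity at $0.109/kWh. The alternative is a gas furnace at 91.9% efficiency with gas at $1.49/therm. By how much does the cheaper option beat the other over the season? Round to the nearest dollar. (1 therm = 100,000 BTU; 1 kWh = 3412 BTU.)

Heat load = 262 therm × 100,000 = 26,200,000 BTU
Gas: input = 26,200,000 / 0.919 = 28,509,249 BTU = 285.1 therm → 285.1 × $1.49 = $424.79
Heat pump: 26,200,000 BTU / 3412 = 7,679 kWh heat; / 2.91 = 2,639 kWh in → × $0.109 = $287.62
Difference = |$424.79 − $287.62| = $137.16 ≈ $137

$137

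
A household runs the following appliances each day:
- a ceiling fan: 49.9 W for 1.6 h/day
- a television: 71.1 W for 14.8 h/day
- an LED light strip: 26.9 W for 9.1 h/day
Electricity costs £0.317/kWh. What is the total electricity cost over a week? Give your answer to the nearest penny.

ceiling fan: 49.9 W × 1.6 h × 7 d = 559 Wh = 0.5589 kWh
television: 71.1 W × 14.8 h × 7 d = 7,366 Wh = 7.366 kWh
LED light strip: 26.9 W × 9.1 h × 7 d = 1,714 Wh = 1.714 kWh
Total energy = 0.5589 + 7.366 + 1.714 = 9.638 kWh
Cost = 9.638 kWh × £0.317 = £3.06

£3.06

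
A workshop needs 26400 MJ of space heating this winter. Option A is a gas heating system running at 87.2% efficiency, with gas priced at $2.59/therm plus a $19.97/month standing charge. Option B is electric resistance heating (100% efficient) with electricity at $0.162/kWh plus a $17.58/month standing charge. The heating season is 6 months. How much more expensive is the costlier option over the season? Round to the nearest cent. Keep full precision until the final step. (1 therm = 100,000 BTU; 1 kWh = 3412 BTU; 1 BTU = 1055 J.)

$430.52

Heat load = 26400 MJ = 26,400,000,000 J / 1055 = 25,023,697 BTU
Gas: input = 25,023,697 / 0.872 = 28,696,900 BTU = 287 therm → 287 × $2.59 = $743.25; + 6 × $19.97 standing = $863.07
Electric: 25,023,697 BTU / 3412 = 7,334 kWh → × $0.162 = $1,188.11; + 6 × $17.58 standing = $1,293.59
Difference = |$863.07 − $1,293.59| = $430.52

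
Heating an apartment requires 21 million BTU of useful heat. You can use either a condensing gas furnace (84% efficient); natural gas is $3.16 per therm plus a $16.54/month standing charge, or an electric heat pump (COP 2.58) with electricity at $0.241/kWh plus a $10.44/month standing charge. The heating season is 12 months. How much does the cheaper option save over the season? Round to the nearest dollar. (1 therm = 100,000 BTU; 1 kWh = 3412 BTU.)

$288

Heat load = 21 × 10⁶ BTU = 21,000,000 BTU
Gas: input = 21,000,000 / 0.84 = 25,000,000 BTU = 250 therm → 250 × $3.16 = $790.00; + 12 × $16.54 standing = $988.48
Heat pump: 21,000,000 BTU / 3412 = 6,155 kWh heat; / 2.58 = 2,386 kWh in → × $0.241 = $574.92; + 12 × $10.44 standing = $700.20
Difference = |$988.48 − $700.20| = $288.28 ≈ $288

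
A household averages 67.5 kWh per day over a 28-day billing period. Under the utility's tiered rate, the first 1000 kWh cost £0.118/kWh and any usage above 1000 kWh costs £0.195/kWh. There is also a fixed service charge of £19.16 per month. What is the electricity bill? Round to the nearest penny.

Usage = 67.5 kWh/day × 28 days = 1890 kWh
First 1000 kWh × £0.118 = £118.00
Remaining 890 kWh × £0.195 = £173.55
Energy charge = £291.55; + service £19.16 = £310.71

£310.71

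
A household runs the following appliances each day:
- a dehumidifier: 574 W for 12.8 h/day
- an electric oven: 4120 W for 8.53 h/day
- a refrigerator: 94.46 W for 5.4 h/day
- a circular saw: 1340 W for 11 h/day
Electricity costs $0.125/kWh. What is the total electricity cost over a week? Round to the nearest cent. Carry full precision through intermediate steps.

dehumidifier: 574 W × 12.8 h × 7 d = 51,430 Wh = 51.43 kWh
electric oven: 4120 W × 8.53 h × 7 d = 246,005 Wh = 246 kWh
refrigerator: 94.46 W × 5.4 h × 7 d = 3,571 Wh = 3.571 kWh
circular saw: 1340 W × 11 h × 7 d = 103,180 Wh = 103.2 kWh
Total energy = 51.43 + 246 + 3.571 + 103.2 = 404.2 kWh
Cost = 404.2 kWh × $0.125 = $50.52

$50.52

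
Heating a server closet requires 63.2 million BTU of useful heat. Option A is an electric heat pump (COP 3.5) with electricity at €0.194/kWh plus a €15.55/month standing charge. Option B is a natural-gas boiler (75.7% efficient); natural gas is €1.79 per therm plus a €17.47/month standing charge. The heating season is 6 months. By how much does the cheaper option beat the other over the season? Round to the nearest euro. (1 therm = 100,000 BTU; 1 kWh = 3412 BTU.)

Heat load = 63.2 × 10⁶ BTU = 63,200,000 BTU
Gas: input = 63,200,000 / 0.757 = 83,487,450 BTU = 834.9 therm → 834.9 × €1.79 = €1,494.43; + 6 × €17.47 standing = €1,599.25
Heat pump: 63,200,000 BTU / 3412 = 18,520 kWh heat; / 3.5 = 5,292 kWh in → × €0.194 = €1,026.70; + 6 × €15.55 standing = €1,120.00
Difference = |€1,599.25 − €1,120.00| = €479.25 ≈ €479

€479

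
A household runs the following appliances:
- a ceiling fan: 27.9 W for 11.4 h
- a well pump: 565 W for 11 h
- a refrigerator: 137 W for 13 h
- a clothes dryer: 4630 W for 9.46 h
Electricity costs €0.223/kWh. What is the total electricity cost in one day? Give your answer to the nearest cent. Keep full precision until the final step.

ceiling fan: 27.9 W × 11.4 h = 318 Wh = 0.3181 kWh
well pump: 565 W × 11 h = 6,215 Wh = 6.215 kWh
refrigerator: 137 W × 13 h = 1,781 Wh = 1.781 kWh
clothes dryer: 4630 W × 9.46 h = 43,800 Wh = 43.8 kWh
Total energy = 0.3181 + 6.215 + 1.781 + 43.8 = 52.11 kWh
Cost = 52.11 kWh × €0.223 = €11.62

€11.62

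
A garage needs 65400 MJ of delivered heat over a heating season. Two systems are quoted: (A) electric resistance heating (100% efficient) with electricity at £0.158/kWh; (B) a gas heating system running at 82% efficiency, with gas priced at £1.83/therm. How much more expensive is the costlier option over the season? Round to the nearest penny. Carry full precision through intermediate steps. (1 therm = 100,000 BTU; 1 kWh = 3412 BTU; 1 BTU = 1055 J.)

Heat load = 65400 MJ = 65,400,000,000 J / 1055 = 61,990,521 BTU
Gas: input = 61,990,521 / 0.82 = 75,598,197 BTU = 756 therm → 756 × £1.83 = £1,383.45
Electric: 61,990,521 BTU / 3412 = 18,170 kWh → × £0.158 = £2,870.60
Difference = |£1,383.45 − £2,870.60| = £1,487.16

£1487.16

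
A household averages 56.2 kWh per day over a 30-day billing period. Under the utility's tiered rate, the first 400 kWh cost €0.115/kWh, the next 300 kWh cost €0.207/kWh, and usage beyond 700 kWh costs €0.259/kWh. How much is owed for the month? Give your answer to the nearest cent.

Usage = 56.2 kWh/day × 30 days = 1686 kWh
First 400 kWh × €0.115 = €46.00
Next 300 kWh × €0.207 = €62.10
Remaining 986 kWh × €0.259 = €255.37
Total = €363.47

€363.47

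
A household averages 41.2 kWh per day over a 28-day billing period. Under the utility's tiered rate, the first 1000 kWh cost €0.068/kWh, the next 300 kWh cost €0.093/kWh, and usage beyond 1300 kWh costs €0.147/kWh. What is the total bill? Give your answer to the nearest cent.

€82.28

Usage = 41.2 kWh/day × 28 days = 1153.6 kWh
First 1000 kWh × €0.068 = €68.00
Next 153.6 kWh × €0.093 = €14.28
Remaining tier: 0 kWh (not reached)
Total = €82.28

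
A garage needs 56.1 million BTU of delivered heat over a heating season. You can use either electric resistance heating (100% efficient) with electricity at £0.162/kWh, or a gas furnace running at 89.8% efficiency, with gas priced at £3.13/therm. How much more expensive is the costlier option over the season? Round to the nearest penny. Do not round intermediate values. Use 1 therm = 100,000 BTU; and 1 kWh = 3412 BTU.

Heat load = 56.1 × 10⁶ BTU = 56,100,000 BTU
Gas: input = 56,100,000 / 0.898 = 62,472,160 BTU = 624.7 therm → 624.7 × £3.13 = £1,955.38
Electric: 56,100,000 BTU / 3412 = 16,440 kWh → × £0.162 = £2,663.60
Difference = |£1,955.38 − £2,663.60| = £708.22

£708.22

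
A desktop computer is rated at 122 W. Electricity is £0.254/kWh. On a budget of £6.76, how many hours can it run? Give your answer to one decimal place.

218.1 h

Energy budget = £6.76 / £0.254 per kWh = 26.61 kWh = 26,614 Wh
Runtime = 26,614 Wh / 122 W = 218.1 h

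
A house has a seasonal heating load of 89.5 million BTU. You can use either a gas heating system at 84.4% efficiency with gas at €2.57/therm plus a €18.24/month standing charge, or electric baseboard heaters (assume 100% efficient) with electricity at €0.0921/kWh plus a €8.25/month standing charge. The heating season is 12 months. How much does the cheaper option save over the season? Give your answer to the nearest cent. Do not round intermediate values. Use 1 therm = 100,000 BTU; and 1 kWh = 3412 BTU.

€429.31

Heat load = 89.5 × 10⁶ BTU = 89,500,000 BTU
Gas: input = 89,500,000 / 0.844 = 106,042,654 BTU = 1,060 therm → 1,060 × €2.57 = €2,725.30; + 12 × €18.24 standing = €2,944.18
Electric: 89,500,000 BTU / 3412 = 26,230 kWh → × €0.0921 = €2,415.87; + 12 × €8.25 standing = €2,514.87
Difference = |€2,944.18 − €2,514.87| = €429.31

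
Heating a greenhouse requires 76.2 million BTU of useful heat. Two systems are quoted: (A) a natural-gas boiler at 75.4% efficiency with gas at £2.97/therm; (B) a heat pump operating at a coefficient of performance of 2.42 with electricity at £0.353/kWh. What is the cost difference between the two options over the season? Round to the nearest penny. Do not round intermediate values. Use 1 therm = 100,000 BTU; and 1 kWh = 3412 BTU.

£256.14

Heat load = 76.2 × 10⁶ BTU = 76,200,000 BTU
Gas: input = 76,200,000 / 0.754 = 101,061,008 BTU = 1,011 therm → 1,011 × £2.97 = £3,001.51
Heat pump: 76,200,000 BTU / 3412 = 22,330 kWh heat; / 2.42 = 9,228 kWh in → × £0.353 = £3,257.66
Difference = |£3,001.51 − £3,257.66| = £256.14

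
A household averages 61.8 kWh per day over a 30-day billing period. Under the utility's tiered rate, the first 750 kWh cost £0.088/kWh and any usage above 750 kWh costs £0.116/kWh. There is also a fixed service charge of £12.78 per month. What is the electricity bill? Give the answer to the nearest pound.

Usage = 61.8 kWh/day × 30 days = 1854 kWh
First 750 kWh × £0.088 = £66.00
Remaining 1104 kWh × £0.116 = £128.06
Energy charge = £194.06; + service £12.78 = £206.84 ≈ £207

£207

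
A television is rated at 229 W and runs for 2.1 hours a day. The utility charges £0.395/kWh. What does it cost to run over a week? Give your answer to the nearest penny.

£1.33

Energy = 229 W × 2.1 h/day × 7 days = 3,366 Wh = 3.366 kWh
Cost = 3.366 kWh × £0.395/kWh = £1.33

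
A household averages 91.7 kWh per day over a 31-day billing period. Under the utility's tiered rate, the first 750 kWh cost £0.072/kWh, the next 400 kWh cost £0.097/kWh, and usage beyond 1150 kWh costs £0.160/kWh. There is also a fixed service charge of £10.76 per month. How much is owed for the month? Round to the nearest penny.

£374.39

Usage = 91.7 kWh/day × 31 days = 2842.7 kWh
First 750 kWh × £0.072 = £54.00
Next 400 kWh × £0.097 = £38.80
Remaining 1692.7 kWh × £0.160 = £270.83
Energy charge = £363.63; + service £10.76 = £374.39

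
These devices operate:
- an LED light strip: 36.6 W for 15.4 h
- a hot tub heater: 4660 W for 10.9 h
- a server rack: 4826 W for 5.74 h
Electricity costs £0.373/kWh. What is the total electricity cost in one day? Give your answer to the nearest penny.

LED light strip: 36.6 W × 15.4 h = 564 Wh = 0.5636 kWh
hot tub heater: 4660 W × 10.9 h = 50,794 Wh = 50.79 kWh
server rack: 4826 W × 5.74 h = 27,701 Wh = 27.7 kWh
Total energy = 0.5636 + 50.79 + 27.7 = 79.06 kWh
Cost = 79.06 kWh × £0.373 = £29.49

£29.49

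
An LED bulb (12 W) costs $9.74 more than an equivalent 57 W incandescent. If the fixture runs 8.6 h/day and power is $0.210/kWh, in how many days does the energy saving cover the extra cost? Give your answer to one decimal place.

119.8 days

Power saved = 57 − 12 = 45 W
Daily energy saved = 45 W × 8.6 h = 387 Wh = 0.387 kWh
Daily savings = 0.387 × $0.210 = $0.0813
Payback = $9.74 / $0.0813 per day = 119.8 days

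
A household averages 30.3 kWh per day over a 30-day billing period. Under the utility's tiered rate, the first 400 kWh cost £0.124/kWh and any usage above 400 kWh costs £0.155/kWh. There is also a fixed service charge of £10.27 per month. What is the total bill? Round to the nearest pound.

Usage = 30.3 kWh/day × 30 days = 909 kWh
First 400 kWh × £0.124 = £49.60
Remaining 509 kWh × £0.155 = £78.89
Energy charge = £128.50; + service £10.27 = £138.77 ≈ £139

£139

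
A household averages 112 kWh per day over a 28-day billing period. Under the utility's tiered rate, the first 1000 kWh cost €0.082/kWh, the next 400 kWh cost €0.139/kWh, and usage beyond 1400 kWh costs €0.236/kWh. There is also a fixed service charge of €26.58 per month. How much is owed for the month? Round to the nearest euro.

€574

Usage = 112 kWh/day × 28 days = 3136 kWh
First 1000 kWh × €0.082 = €82.00
Next 400 kWh × €0.139 = €55.60
Remaining 1736 kWh × €0.236 = €409.70
Energy charge = €547.30; + service €26.58 = €573.88 ≈ €574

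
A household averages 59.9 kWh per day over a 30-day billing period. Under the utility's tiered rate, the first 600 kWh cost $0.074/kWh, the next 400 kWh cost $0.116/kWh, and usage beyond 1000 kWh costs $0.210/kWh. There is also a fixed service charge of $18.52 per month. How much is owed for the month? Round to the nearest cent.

Usage = 59.9 kWh/day × 30 days = 1797 kWh
First 600 kWh × $0.074 = $44.40
Next 400 kWh × $0.116 = $46.40
Remaining 797 kWh × $0.210 = $167.37
Energy charge = $258.17; + service $18.52 = $276.69

$276.69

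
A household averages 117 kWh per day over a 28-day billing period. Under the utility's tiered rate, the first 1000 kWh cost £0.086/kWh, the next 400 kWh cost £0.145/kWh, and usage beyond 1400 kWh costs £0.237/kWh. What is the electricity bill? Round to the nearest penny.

Usage = 117 kWh/day × 28 days = 3276 kWh
First 1000 kWh × £0.086 = £86.00
Next 400 kWh × £0.145 = £58.00
Remaining 1876 kWh × £0.237 = £444.61
Total = £588.61

£588.61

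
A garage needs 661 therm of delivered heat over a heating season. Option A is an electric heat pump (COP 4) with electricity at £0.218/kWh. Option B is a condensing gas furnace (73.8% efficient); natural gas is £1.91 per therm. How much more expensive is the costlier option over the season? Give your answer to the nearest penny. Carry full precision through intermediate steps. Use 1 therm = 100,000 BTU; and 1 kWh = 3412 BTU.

£654.90

Heat load = 661 therm × 100,000 = 66,100,000 BTU
Gas: input = 66,100,000 / 0.738 = 89,566,396 BTU = 895.7 therm → 895.7 × £1.91 = £1,710.72
Heat pump: 66,100,000 BTU / 3412 = 19,370 kWh heat; / 4 = 4,843 kWh in → × £0.218 = £1,055.82
Difference = |£1,710.72 − £1,055.82| = £654.90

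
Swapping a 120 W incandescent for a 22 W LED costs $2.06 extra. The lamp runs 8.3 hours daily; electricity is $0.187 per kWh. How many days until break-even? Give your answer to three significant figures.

Power saved = 120 − 22 = 98 W
Daily energy saved = 98 W × 8.3 h = 813.4 Wh = 0.8134 kWh
Daily savings = 0.8134 × $0.187 = $0.1521
Payback = $2.06 / $0.1521 per day = 13.54 days

13.5 days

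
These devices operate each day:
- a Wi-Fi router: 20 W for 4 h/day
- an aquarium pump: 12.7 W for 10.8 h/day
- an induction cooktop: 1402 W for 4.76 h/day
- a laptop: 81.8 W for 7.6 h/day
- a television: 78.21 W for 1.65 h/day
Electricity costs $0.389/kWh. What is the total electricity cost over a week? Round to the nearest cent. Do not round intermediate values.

$20.81

Wi-Fi router: 20 W × 4 h × 7 d = 560 Wh = 0.56 kWh
aquarium pump: 12.7 W × 10.8 h × 7 d = 960 Wh = 0.9601 kWh
induction cooktop: 1402 W × 4.76 h × 7 d = 46,715 Wh = 46.71 kWh
laptop: 81.8 W × 7.6 h × 7 d = 4,352 Wh = 4.352 kWh
television: 78.21 W × 1.65 h × 7 d = 903 Wh = 0.9033 kWh
Total energy = 0.56 + 0.9601 + 46.71 + 4.352 + 0.9033 = 53.49 kWh
Cost = 53.49 kWh × $0.389 = $20.81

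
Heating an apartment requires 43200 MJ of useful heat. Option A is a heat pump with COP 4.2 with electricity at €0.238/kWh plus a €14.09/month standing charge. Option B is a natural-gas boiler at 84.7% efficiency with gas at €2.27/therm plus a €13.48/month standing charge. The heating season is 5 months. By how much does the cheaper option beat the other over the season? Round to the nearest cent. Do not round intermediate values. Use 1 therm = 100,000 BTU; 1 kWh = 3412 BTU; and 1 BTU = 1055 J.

€414.31

Heat load = 43200 MJ = 43,200,000,000 J / 1055 = 40,947,867 BTU
Gas: input = 40,947,867 / 0.847 = 48,344,589 BTU = 483.4 therm → 483.4 × €2.27 = €1,097.42; + 5 × €13.48 standing = €1,164.82
Heat pump: 40,947,867 BTU / 3412 = 12,000 kWh heat; / 4.2 = 2,857 kWh in → × €0.238 = €680.06; + 5 × €14.09 standing = €750.51
Difference = |€1,164.82 − €750.51| = €414.31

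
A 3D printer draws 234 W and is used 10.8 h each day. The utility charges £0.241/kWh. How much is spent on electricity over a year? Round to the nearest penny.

£222.31

Energy = 234 W × 10.8 h/day × 365 days = 922,428 Wh = 922.4 kWh
Cost = 922.4 kWh × £0.241/kWh = £222.31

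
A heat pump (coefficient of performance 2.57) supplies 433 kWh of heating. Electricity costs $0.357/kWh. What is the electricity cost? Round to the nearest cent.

$60.15

Electrical input = 433 kWh / 2.57 = 168.5 kWh
Cost = 168.5 × $0.357/kWh = $60.15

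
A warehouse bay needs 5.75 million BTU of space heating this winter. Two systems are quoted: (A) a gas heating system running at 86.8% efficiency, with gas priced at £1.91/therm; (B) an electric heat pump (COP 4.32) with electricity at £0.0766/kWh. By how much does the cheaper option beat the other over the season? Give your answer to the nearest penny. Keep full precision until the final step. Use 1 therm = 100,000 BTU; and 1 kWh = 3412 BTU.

Heat load = 5.75 × 10⁶ BTU = 5,750,000 BTU
Gas: input = 5,750,000 / 0.868 = 6,624,424 BTU = 66.24 therm → 66.24 × £1.91 = £126.53
Heat pump: 5,750,000 BTU / 3412 = 1,685 kWh heat; / 4.32 = 390.1 kWh in → × £0.0766 = £29.88
Difference = |£126.53 − £29.88| = £96.64

£96.64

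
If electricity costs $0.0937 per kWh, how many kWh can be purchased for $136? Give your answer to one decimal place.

1451.4 kWh

$136 / $0.0937 per kWh = 1,451 kWh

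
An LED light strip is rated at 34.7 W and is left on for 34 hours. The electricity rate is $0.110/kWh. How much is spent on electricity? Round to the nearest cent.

Energy = 34.7 W × 34 h = 1,180 Wh = 1.18 kWh
Cost = 1.18 kWh × $0.110/kWh = $0.13

$0.13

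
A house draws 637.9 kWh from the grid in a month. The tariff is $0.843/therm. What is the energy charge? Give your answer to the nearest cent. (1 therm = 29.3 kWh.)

$18.35

637.9 kWh × (0.03413 therm/kWh) = 21.77 therm
Cost = 21.77 therm × $0.843/therm = $18.35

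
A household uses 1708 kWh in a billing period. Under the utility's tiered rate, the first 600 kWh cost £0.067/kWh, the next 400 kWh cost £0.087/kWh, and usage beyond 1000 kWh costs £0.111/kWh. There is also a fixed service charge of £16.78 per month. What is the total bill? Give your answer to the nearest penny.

£170.37

First 600 kWh × £0.067 = £40.20
Next 400 kWh × £0.087 = £34.80
Remaining 708 kWh × £0.111 = £78.59
Energy charge = £153.59; + service £16.78 = £170.37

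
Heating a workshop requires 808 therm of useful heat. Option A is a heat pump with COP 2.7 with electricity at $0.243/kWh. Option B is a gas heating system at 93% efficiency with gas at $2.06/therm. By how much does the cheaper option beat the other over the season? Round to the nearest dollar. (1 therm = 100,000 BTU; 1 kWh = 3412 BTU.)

Heat load = 808 therm × 100,000 = 80,800,000 BTU
Gas: input = 80,800,000 / 0.93 = 86,881,720 BTU = 868.8 therm → 868.8 × $2.06 = $1,789.76
Heat pump: 80,800,000 BTU / 3412 = 23,680 kWh heat; / 2.7 = 8,771 kWh in → × $0.243 = $2,131.30
Difference = |$1,789.76 − $2,131.30| = $341.54 ≈ $342

$342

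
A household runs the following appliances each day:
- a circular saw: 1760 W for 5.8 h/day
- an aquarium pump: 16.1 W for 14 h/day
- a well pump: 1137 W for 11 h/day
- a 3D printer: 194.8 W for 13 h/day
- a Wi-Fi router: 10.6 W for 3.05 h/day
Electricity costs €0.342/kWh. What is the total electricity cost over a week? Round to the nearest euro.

circular saw: 1760 W × 5.8 h × 7 d = 71,456 Wh = 71.46 kWh
aquarium pump: 16.1 W × 14 h × 7 d = 1,578 Wh = 1.578 kWh
well pump: 1137 W × 11 h × 7 d = 87,549 Wh = 87.55 kWh
3D printer: 194.8 W × 13 h × 7 d = 17,727 Wh = 17.73 kWh
Wi-Fi router: 10.6 W × 3.05 h × 7 d = 226 Wh = 0.2263 kWh
Total energy = 71.46 + 1.578 + 87.55 + 17.73 + 0.2263 = 178.5 kWh
Cost = 178.5 kWh × €0.342 = €61.06 ≈ €61

€61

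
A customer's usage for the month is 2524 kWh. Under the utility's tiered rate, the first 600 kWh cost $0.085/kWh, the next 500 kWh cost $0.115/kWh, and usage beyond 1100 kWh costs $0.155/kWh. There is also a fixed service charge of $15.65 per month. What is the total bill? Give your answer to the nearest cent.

First 600 kWh × $0.085 = $51.00
Next 500 kWh × $0.115 = $57.50
Remaining 1424 kWh × $0.155 = $220.72
Energy charge = $329.22; + service $15.65 = $344.87

$344.87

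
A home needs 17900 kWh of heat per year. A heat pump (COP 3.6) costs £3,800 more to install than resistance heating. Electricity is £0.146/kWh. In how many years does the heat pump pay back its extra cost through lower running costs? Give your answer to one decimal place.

2.0 years

Resistance: 17900 kWh × £0.146 = £2,613.40/yr
Heat pump: 17900 / 3.6 = 4972 kWh in → × £0.146 = £725.94/yr
Annual savings = £1,887.46
Payback = £3,800 / £1,887.46 = 2.01 years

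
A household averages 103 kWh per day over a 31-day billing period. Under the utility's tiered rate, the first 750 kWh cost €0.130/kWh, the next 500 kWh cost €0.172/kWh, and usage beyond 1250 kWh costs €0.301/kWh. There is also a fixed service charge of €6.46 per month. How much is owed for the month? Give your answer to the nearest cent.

€774.80

Usage = 103 kWh/day × 31 days = 3193 kWh
First 750 kWh × €0.130 = €97.50
Next 500 kWh × €0.172 = €86.00
Remaining 1943 kWh × €0.301 = €584.84
Energy charge = €768.34; + service €6.46 = €774.80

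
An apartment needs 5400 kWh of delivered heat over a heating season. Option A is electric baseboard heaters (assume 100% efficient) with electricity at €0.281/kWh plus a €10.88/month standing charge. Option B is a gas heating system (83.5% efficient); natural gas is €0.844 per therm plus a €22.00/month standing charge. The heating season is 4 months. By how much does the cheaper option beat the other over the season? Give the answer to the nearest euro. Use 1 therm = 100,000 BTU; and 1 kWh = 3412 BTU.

Heat load = 5400 kWh × 3412 = 18,424,800 BTU
Gas: input = 18,424,800 / 0.835 = 22,065,629 BTU = 220.7 therm → 220.7 × €0.844 = €186.23; + 4 × €22.00 standing = €274.23
Electric: 18,424,800 BTU / 3412 = 5,400 kWh → × €0.281 = €1,517.40; + 4 × €10.88 standing = €1,560.92
Difference = |€274.23 − €1,560.92| = €1,286.69 ≈ €1287

€1287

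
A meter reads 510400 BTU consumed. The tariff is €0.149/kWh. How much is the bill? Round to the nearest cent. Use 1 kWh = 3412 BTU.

510400 BTU × (0.00029308 kWh/BTU) = 149.6 kWh
Cost = 149.6 kWh × €0.149/kWh = €22.29

€22.29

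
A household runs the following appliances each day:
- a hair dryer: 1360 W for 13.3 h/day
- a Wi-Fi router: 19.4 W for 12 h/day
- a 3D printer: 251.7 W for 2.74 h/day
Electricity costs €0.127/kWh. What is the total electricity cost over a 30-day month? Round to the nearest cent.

€72.43

hair dryer: 1360 W × 13.3 h × 30 d = 542,640 Wh = 542.6 kWh
Wi-Fi router: 19.4 W × 12 h × 30 d = 6,984 Wh = 6.984 kWh
3D printer: 251.7 W × 2.74 h × 30 d = 20,690 Wh = 20.69 kWh
Total energy = 542.6 + 6.984 + 20.69 = 570.3 kWh
Cost = 570.3 kWh × €0.127 = €72.43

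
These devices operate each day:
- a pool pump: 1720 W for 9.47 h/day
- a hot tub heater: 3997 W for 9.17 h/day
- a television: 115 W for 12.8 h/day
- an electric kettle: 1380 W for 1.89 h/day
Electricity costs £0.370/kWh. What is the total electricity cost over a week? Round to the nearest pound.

pool pump: 1720 W × 9.47 h × 7 d = 114,019 Wh = 114 kWh
hot tub heater: 3997 W × 9.17 h × 7 d = 256,567 Wh = 256.6 kWh
television: 115 W × 12.8 h × 7 d = 10,304 Wh = 10.3 kWh
electric kettle: 1380 W × 1.89 h × 7 d = 18,257 Wh = 18.26 kWh
Total energy = 114 + 256.6 + 10.3 + 18.26 = 399.1 kWh
Cost = 399.1 kWh × £0.370 = £147.68 ≈ £148

£148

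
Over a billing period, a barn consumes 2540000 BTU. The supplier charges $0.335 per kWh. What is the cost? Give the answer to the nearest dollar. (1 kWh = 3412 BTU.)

2540000 BTU × (0.00029308 kWh/BTU) = 744.4 kWh
Cost = 744.4 kWh × $0.335/kWh = $249.38 ≈ $249

$249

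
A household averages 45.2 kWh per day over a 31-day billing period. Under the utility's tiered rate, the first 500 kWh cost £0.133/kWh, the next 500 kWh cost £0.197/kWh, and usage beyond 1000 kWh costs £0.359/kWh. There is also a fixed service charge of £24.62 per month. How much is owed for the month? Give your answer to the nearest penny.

£333.65

Usage = 45.2 kWh/day × 31 days = 1401.2 kWh
First 500 kWh × £0.133 = £66.50
Next 500 kWh × £0.197 = £98.50
Remaining 401.2 kWh × £0.359 = £144.03
Energy charge = £309.03; + service £24.62 = £333.65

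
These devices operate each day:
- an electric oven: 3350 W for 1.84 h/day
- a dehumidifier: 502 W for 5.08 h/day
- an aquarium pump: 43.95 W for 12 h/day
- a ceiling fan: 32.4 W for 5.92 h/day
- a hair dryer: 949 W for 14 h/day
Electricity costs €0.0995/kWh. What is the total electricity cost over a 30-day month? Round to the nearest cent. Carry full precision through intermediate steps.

€67.82

electric oven: 3350 W × 1.84 h × 30 d = 184,920 Wh = 184.9 kWh
dehumidifier: 502 W × 5.08 h × 30 d = 76,505 Wh = 76.5 kWh
aquarium pump: 43.95 W × 12 h × 30 d = 15,822 Wh = 15.82 kWh
ceiling fan: 32.4 W × 5.92 h × 30 d = 5,754 Wh = 5.754 kWh
hair dryer: 949 W × 14 h × 30 d = 398,580 Wh = 398.6 kWh
Total energy = 184.9 + 76.5 + 15.82 + 5.754 + 398.6 = 681.6 kWh
Cost = 681.6 kWh × €0.0995 = €67.82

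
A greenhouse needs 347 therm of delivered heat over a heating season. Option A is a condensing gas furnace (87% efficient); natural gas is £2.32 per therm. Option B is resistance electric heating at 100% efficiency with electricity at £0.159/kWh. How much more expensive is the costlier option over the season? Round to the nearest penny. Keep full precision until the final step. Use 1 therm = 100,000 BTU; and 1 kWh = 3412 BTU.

Heat load = 347 therm × 100,000 = 34,700,000 BTU
Gas: input = 34,700,000 / 0.87 = 39,885,057 BTU = 398.9 therm → 398.9 × £2.32 = £925.33
Electric: 34,700,000 BTU / 3412 = 10,170 kWh → × £0.159 = £1,617.03
Difference = |£925.33 − £1,617.03| = £691.69

£691.69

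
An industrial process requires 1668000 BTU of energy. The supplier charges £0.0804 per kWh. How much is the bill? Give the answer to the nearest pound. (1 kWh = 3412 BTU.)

£39

1668000 BTU × (0.00029308 kWh/BTU) = 488.9 kWh
Cost = 488.9 kWh × £0.0804/kWh = £39.30 ≈ £39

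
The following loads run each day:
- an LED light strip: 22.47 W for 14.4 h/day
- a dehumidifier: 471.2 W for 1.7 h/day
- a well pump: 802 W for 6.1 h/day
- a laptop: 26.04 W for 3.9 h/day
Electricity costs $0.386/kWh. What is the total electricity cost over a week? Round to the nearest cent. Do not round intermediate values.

LED light strip: 22.47 W × 14.4 h × 7 d = 2,265 Wh = 2.265 kWh
dehumidifier: 471.2 W × 1.7 h × 7 d = 5,607 Wh = 5.607 kWh
well pump: 802 W × 6.1 h × 7 d = 34,245 Wh = 34.25 kWh
laptop: 26.04 W × 3.9 h × 7 d = 711 Wh = 0.7109 kWh
Total energy = 2.265 + 5.607 + 34.25 + 0.7109 = 42.83 kWh
Cost = 42.83 kWh × $0.386 = $16.53

$16.53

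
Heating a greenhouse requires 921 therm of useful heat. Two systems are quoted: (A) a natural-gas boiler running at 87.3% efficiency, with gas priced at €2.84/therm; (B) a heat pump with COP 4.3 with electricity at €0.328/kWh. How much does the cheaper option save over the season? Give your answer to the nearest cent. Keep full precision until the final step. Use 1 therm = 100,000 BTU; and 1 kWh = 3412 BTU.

€937.15

Heat load = 921 therm × 100,000 = 92,100,000 BTU
Gas: input = 92,100,000 / 0.873 = 105,498,282 BTU = 1,055 therm → 1,055 × €2.84 = €2,996.15
Heat pump: 92,100,000 BTU / 3412 = 26,990 kWh heat; / 4.3 = 6,277 kWh in → × €0.328 = €2,059.00
Difference = |€2,996.15 − €2,059.00| = €937.15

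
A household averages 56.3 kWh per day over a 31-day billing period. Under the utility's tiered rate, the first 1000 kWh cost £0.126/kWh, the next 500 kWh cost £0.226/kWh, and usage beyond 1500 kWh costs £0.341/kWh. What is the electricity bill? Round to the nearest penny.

Usage = 56.3 kWh/day × 31 days = 1745.3 kWh
First 1000 kWh × £0.126 = £126.00
Next 500 kWh × £0.226 = £113.00
Remaining 245.3 kWh × £0.341 = £83.65
Total = £322.65

£322.65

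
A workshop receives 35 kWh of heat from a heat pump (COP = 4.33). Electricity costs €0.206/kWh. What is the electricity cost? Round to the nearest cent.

Electrical input = 35 kWh / 4.33 = 8.083 kWh
Cost = 8.083 × €0.206/kWh = €1.67

€1.67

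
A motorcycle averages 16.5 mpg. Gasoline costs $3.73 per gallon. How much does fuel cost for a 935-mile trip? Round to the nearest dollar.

$211

Fuel = 935 mi / 16.5 mpg = 56.67 gal
Cost = 56.67 gal × $3.73/gal = $211.37 ≈ $211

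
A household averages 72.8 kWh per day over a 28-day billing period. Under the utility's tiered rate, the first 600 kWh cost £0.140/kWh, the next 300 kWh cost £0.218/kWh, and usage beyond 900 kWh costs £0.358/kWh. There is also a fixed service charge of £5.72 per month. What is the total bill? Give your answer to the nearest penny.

Usage = 72.8 kWh/day × 28 days = 2038.4 kWh
First 600 kWh × £0.140 = £84.00
Next 300 kWh × £0.218 = £65.40
Remaining 1138.4 kWh × £0.358 = £407.55
Energy charge = £556.95; + service £5.72 = £562.67

£562.67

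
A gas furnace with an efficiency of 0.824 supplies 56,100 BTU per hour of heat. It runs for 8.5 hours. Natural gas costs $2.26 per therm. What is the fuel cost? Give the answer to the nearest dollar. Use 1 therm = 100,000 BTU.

$13

Heat delivered = 56,100 BTU/h × 8.5 h = 476,850 BTU
Gas input = 476,850 / 0.824 = 578,701 BTU
= 578,701 / 100,000 = 5.787 therm
Cost = 5.787 × $2.26/therm = $13.08 ≈ $13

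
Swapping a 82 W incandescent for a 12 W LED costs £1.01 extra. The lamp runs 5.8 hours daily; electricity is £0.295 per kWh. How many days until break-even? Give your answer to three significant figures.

Power saved = 82 − 12 = 70 W
Daily energy saved = 70 W × 5.8 h = 406 Wh = 0.406 kWh
Daily savings = 0.406 × £0.295 = £0.1198
Payback = £1.01 / £0.1198 per day = 8.433 days

8.43 days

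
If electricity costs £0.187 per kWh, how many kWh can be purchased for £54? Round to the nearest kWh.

289 kWh

£54 / £0.187 per kWh = 288.8 kWh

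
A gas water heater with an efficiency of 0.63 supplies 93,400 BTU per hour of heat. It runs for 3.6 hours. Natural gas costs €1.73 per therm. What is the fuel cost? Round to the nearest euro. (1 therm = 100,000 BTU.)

€9

Heat delivered = 93,400 BTU/h × 3.6 h = 336,240 BTU
Gas input = 336,240 / 0.63 = 533,714 BTU
= 533,714 / 100,000 = 5.337 therm
Cost = 5.337 × €1.73/therm = €9.23 ≈ €9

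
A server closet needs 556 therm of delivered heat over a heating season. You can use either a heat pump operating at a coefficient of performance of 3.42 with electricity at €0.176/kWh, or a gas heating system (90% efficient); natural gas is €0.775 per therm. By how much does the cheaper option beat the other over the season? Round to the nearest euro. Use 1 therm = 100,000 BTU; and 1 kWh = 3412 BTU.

€360

Heat load = 556 therm × 100,000 = 55,600,000 BTU
Gas: input = 55,600,000 / 0.900 = 61,777,778 BTU = 617.8 therm → 617.8 × €0.775 = €478.78
Heat pump: 55,600,000 BTU / 3412 = 16,300 kWh heat; / 3.42 = 4,765 kWh in → × €0.176 = €838.60
Difference = |€478.78 − €838.60| = €359.82 ≈ €360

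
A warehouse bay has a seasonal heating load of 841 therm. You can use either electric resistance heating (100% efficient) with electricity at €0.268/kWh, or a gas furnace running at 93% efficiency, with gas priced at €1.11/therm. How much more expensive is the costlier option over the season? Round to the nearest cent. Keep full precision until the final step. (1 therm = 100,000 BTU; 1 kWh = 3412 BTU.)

€5601.97

Heat load = 841 therm × 100,000 = 84,100,000 BTU
Gas: input = 84,100,000 / 0.93 = 90,430,108 BTU = 904.3 therm → 904.3 × €1.11 = €1,003.77
Electric: 84,100,000 BTU / 3412 = 24,650 kWh → × €0.268 = €6,605.74
Difference = |€1,003.77 − €6,605.74| = €5,601.97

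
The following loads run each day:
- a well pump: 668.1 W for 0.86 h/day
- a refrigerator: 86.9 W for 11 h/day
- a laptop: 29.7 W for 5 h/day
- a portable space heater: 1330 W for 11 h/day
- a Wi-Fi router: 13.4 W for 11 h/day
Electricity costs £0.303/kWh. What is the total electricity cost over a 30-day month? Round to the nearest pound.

well pump: 668.1 W × 0.86 h × 30 d = 17,237 Wh = 17.24 kWh
refrigerator: 86.9 W × 11 h × 30 d = 28,677 Wh = 28.68 kWh
laptop: 29.7 W × 5 h × 30 d = 4,455 Wh = 4.455 kWh
portable space heater: 1330 W × 11 h × 30 d = 438,900 Wh = 438.9 kWh
Wi-Fi router: 13.4 W × 11 h × 30 d = 4,422 Wh = 4.422 kWh
Total energy = 17.24 + 28.68 + 4.455 + 438.9 + 4.422 = 493.7 kWh
Cost = 493.7 kWh × £0.303 = £149.59 ≈ £150

£150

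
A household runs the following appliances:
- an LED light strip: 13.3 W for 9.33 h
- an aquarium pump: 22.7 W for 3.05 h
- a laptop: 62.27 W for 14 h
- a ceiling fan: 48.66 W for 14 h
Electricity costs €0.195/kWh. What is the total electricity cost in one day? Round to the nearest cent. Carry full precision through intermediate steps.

LED light strip: 13.3 W × 9.33 h = 124 Wh = 0.1241 kWh
aquarium pump: 22.7 W × 3.05 h = 69 Wh = 0.06924 kWh
laptop: 62.27 W × 14 h = 872 Wh = 0.8718 kWh
ceiling fan: 48.66 W × 14 h = 681 Wh = 0.6812 kWh
Total energy = 0.1241 + 0.06924 + 0.8718 + 0.6812 = 1.746 kWh
Cost = 1.746 kWh × €0.195 = €0.34

€0.34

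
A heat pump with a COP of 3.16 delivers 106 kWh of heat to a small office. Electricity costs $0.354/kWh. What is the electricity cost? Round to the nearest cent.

$11.87

Electrical input = 106 kWh / 3.16 = 33.54 kWh
Cost = 33.54 × $0.354/kWh = $11.87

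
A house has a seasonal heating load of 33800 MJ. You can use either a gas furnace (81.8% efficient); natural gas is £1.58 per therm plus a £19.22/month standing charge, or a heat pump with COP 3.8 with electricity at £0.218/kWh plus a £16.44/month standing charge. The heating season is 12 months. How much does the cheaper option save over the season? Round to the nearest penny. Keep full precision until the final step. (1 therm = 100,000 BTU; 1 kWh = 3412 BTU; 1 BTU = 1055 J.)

Heat load = 33800 MJ = 33,800,000,000 J / 1055 = 32,037,915 BTU
Gas: input = 32,037,915 / 0.818 = 39,166,155 BTU = 391.7 therm → 391.7 × £1.58 = £618.83; + 12 × £19.22 standing = £849.47
Heat pump: 32,037,915 BTU / 3412 = 9,390 kWh heat; / 3.8 = 2,471 kWh in → × £0.218 = £538.68; + 12 × £16.44 standing = £735.96
Difference = |£849.47 − £735.96| = £113.51

£113.51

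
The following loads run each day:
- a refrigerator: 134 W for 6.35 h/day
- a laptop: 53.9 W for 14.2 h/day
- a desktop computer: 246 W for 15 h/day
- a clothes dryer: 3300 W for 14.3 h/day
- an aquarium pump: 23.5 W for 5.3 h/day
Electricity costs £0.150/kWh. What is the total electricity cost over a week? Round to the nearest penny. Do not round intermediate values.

refrigerator: 134 W × 6.35 h × 7 d = 5,956 Wh = 5.956 kWh
laptop: 53.9 W × 14.2 h × 7 d = 5,358 Wh = 5.358 kWh
desktop computer: 246 W × 15 h × 7 d = 25,830 Wh = 25.83 kWh
clothes dryer: 3300 W × 14.3 h × 7 d = 330,330 Wh = 330.3 kWh
aquarium pump: 23.5 W × 5.3 h × 7 d = 872 Wh = 0.8719 kWh
Total energy = 5.956 + 5.358 + 25.83 + 330.3 + 0.8719 = 368.3 kWh
Cost = 368.3 kWh × £0.150 = £55.25

£55.25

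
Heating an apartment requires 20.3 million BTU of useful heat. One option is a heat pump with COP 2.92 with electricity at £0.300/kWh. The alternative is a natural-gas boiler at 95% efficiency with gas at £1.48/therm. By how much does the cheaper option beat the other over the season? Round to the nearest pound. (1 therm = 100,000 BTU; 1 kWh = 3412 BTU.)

Heat load = 20.3 × 10⁶ BTU = 20,300,000 BTU
Gas: input = 20,300,000 / 0.95 = 21,368,421 BTU = 213.7 therm → 213.7 × £1.48 = £316.25
Heat pump: 20,300,000 BTU / 3412 = 5,950 kWh heat; / 2.92 = 2,038 kWh in → × £0.300 = £611.26
Difference = |£316.25 − £611.26| = £295.01 ≈ £295

£295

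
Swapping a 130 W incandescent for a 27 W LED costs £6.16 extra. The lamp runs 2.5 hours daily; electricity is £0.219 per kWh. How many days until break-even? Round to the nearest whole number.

109 days

Power saved = 130 − 27 = 103 W
Daily energy saved = 103 W × 2.5 h = 257.5 Wh = 0.2575 kWh
Daily savings = 0.2575 × £0.219 = £0.0564
Payback = £6.16 / £0.0564 per day = 109.2 days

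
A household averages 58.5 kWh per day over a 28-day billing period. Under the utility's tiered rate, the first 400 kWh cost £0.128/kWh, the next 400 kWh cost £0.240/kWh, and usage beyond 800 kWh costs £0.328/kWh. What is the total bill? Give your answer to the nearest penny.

Usage = 58.5 kWh/day × 28 days = 1638 kWh
First 400 kWh × £0.128 = £51.20
Next 400 kWh × £0.240 = £96.00
Remaining 838 kWh × £0.328 = £274.86
Total = £422.06

£422.06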